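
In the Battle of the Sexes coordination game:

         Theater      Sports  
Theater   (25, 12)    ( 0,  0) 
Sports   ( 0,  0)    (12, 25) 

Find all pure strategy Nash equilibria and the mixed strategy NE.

Pure NE: (Theater, Theater) and (Sports, Sports); Mixed NE: p = 0.6757, q = 0.3243

Work:
Check pure NE:
(Theater, Theater): (25, 12) - no unilateral deviation beneficial
(Sports, Sports): (12, 25) - no unilateral deviation beneficial
Mixed NE: P1 plays Theater with p = 0.6757, P2 plays Theater with q = 0.3243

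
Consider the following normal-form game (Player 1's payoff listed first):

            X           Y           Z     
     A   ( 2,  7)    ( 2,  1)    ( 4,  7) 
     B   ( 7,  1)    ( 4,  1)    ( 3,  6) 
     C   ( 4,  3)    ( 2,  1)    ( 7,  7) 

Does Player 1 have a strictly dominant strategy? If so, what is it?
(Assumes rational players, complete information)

No strictly dominant strategy exists for Player 1

Work:
A strategy strictly dominates another if it gives a strictly higher payoff against every opponent action. Compare each pair of P1's strategies column-by-column:
  A vs B: [2 vs 7, 2 vs 4, 4 vs 3] → A does not strictly dominate B (column X: 2 ≤ 7)
  A vs C: [2 vs 4, 2 vs 2, 4 vs 7] → A does not strictly dominate C (column X: 2 ≤ 4)
  B vs A: [7 vs 2, 4 vs 2, 3 vs 4] → B does not strictly dominate A (column Z: 3 ≤ 4)
  B vs C: [7 vs 4, 4 vs 2, 3 vs 7] → B does not strictly dominate C (column Z: 3 ≤ 7)
  C vs A: [4 vs 2, 2 vs 2, 7 vs 4] → C does not strictly dominate A (column Y: 2 ≤ 2)
  C vs B: [4 vs 7, 2 vs 4, 7 vs 3] → C does not strictly dominate B (column X: 4 ≤ 7)
No single strategy strictly dominates all others → no strictly dominant strategy.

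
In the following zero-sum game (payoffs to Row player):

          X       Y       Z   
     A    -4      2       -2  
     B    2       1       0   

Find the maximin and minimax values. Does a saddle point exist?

Maximin = 0, Minimax = 0, Saddle: True

Work:
Row minimums: [-4, 0] → maximin = 0
Column maximums: [2, 2, 0] → minimax = 0
Saddle point exists! Game value = 0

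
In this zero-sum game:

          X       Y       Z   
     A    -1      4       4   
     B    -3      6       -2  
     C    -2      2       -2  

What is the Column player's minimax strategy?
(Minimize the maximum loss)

Column should play X, value = -1

Work:
Column player minimizes Row's maximum payoff:
Column X: max payoff to Row = -1
Column Y: max payoff to Row = 6
Column Z: max payoff to Row = 4
Minimum is -1, achieved by column X.
Minimax strategy: X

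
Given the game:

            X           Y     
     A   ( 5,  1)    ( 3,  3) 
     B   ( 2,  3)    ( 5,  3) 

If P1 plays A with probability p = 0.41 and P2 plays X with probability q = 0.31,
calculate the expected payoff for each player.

E[P1] = 3.8855, E[P2] = 2.7458

Work:
E[P1] = p·q·π₁(A,X) + p·(1-q)·π₁(A,Y) + (1-p)·q·π₁(B,X) + (1-p)·(1-q)·π₁(B,Y)
= 0.41·0.31·5 + 0.41·0.69·3 + 0.59·0.31·2 + 0.59·0.69·5
= 3.8855

E[P2] = 2.7458 (similar calculation)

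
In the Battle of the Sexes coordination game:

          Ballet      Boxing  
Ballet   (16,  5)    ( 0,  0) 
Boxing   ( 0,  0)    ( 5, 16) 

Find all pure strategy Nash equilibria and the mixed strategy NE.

Pure NE: (Ballet, Ballet) and (Boxing, Boxing); Mixed NE: p = 0.7619, q = 0.2381

Work:
Check pure NE:
(Ballet, Ballet): (16, 5) - no unilateral deviation beneficial
(Boxing, Boxing): (5, 16) - no unilateral deviation beneficial
Mixed NE: P1 plays Ballet with p = 0.7619, P2 plays Ballet with q = 0.2381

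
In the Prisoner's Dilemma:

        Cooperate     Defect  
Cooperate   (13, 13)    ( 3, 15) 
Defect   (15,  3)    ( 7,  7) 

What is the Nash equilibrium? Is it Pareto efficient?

(Defect, Defect) is NE; not Pareto efficient

Work:
Defect dominates Cooperate for both players:
If P2 cooperates: Defect (15) > Cooperate (13)
If P2 defects: Defect (7) > Cooperate (3)
NE: (Defect, Defect) with payoff (7, 7)
But (Cooperate, Cooperate) = (13, 13) Pareto dominates (7, 7)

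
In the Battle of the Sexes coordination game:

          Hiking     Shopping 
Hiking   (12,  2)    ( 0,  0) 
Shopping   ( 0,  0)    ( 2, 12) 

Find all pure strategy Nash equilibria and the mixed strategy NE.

Pure NE: (Hiking, Hiking) and (Shopping, Shopping); Mixed NE: p = 0.8571, q = 0.1429

Work:
Check pure NE:
(Hiking, Hiking): (12, 2) - no unilateral deviation beneficial
(Shopping, Shopping): (2, 12) - no unilateral deviation beneficial
Mixed NE: P1 plays Hiking with p = 0.8571, P2 plays Hiking with q = 0.1429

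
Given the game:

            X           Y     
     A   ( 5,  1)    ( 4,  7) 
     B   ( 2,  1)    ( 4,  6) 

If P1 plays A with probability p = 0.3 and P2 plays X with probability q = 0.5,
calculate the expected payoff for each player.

E[P1] = 3.45, E[P2] = 3.65

Work:
E[P1] = p·q·π₁(A,X) + p·(1-q)·π₁(A,Y) + (1-p)·q·π₁(B,X) + (1-p)·(1-q)·π₁(B,Y)
= 0.3·0.5·5 + 0.3·0.5·4 + 0.7·0.5·2 + 0.7·0.5·4
= 3.45

E[P2] = 3.65 (similar calculation)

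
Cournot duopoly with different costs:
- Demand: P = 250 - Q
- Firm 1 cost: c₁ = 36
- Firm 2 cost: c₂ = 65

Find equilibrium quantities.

q₁* = 81.0, q₂* = 52.0

Work:
Reaction: q₁ = (250 - 36 - q₂)/2
Reaction: q₂ = (250 - 65 - q₁)/2
Solve simultaneously:
q₁* = (250 - 2×36 + 65)/3 = 81.0
q₂* = (250 - 2×65 + 36)/3 = 52.0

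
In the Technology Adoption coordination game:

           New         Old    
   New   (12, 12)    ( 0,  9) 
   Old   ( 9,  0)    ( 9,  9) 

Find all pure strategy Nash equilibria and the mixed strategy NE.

Pure NE: (New, New) and (Old, Old); Mixed NE: p = 0.75, q = 0.75

Work:
Check pure NE:
(New, New): (12, 12) - no unilateral deviation beneficial
(Old, Old): (9, 9) - no unilateral deviation beneficial
Mixed NE: P1 plays New with p = 0.75, P2 plays New with q = 0.75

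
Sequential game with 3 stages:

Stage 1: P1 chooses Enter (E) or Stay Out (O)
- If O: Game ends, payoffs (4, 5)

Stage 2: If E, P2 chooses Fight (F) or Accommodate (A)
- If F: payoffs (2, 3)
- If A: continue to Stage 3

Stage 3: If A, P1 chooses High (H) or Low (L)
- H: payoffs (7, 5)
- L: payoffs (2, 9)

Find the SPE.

SPE: (E, A, H); Outcome (7, 5)

Work:
Stage 3: P1 chooses H (7 vs 2)
Stage 2: P2: F->3, A->5 (anticipating H). Choose A
Stage 1: P1: O->4, E->7 (anticipating A, H). Choose E
SPE path: E -> A -> H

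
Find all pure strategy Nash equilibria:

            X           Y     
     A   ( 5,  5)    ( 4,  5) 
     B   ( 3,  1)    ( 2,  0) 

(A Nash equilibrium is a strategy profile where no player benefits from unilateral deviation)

Nash equilibrium: (A, X), (A, Y)

Work:
Best responses:
  P1 vs X: payoffs [5, 3] → best response A (payoff 5)
  P1 vs Y: payoffs [4, 2] → best response A (payoff 4)
  P2 vs A: payoffs [5, 5] → best response X/Y (payoff 5)
  P2 vs B: payoffs [1, 0] → best response X (payoff 1)
Mutual best responses: (A,X), (A,Y) → Nash equilibria.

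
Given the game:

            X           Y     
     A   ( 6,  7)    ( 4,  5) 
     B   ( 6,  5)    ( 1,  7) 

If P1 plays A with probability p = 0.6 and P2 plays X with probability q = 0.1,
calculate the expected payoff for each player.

E[P1] = 3.12, E[P2] = 5.84

Work:
E[P1] = p·q·π₁(A,X) + p·(1-q)·π₁(A,Y) + (1-p)·q·π₁(B,X) + (1-p)·(1-q)·π₁(B,Y)
= 0.6·0.1·6 + 0.6·0.9·4 + 0.4·0.1·6 + 0.4·0.9·1
= 3.12

E[P2] = 5.84 (similar calculation)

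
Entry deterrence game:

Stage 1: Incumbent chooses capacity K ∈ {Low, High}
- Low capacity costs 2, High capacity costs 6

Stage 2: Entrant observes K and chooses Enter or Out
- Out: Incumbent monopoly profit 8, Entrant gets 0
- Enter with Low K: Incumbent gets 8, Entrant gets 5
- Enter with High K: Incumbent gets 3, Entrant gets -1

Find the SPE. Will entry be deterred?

SPE: (Low, Enter|Low, Out|High); Entry not deterred. Incumbent net profit = 6, Entrant gets 5

Work:
After Low K: Entrant enters (5 > 0)
After High K: Entrant stays out (-1 < 0)
Incumbent: Low → 8−2=6, High → 8−6=2
Incumbent chooses Low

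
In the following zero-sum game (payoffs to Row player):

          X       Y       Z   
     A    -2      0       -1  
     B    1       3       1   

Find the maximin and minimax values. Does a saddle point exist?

Maximin = 1, Minimax = 1, Saddle: True

Work:
Row minimums: [-2, 1] → maximin = 1
Column maximums: [1, 3, 1] → minimax = 1
Saddle point exists! Game value = 1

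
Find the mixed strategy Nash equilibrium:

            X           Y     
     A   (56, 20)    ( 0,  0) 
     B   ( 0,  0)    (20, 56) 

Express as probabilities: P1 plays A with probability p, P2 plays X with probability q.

p = 0.7368, q = 0.2632

Work:
Find probabilities that make opponent indifferent:
P2 chooses q to make P1 indifferent between A and B
P1 chooses p to make P2 indifferent between X and Y
Mixed NE: P1 plays (A: 0.7368, B: 0.2632), P2 plays (X: 0.2632, Y: 0.7368)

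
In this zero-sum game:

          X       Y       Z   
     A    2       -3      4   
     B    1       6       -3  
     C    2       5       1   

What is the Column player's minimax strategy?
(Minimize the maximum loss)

Column should play X, value = 2

Work:
Column player minimizes Row's maximum payoff:
Column X: max payoff to Row = 2
Column Y: max payoff to Row = 6
Column Z: max payoff to Row = 4
Minimum is 2, achieved by column X.
Minimax strategy: X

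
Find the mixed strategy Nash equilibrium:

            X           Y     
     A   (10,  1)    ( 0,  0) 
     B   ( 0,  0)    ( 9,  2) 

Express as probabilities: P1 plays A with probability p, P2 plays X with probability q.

p = 0.6667, q = 0.4737

Work:
Find probabilities that make opponent indifferent:
P2 chooses q to make P1 indifferent between A and B
P1 chooses p to make P2 indifferent between X and Y
Mixed NE: P1 plays (A: 0.6667, B: 0.3333), P2 plays (X: 0.4737, Y: 0.5263)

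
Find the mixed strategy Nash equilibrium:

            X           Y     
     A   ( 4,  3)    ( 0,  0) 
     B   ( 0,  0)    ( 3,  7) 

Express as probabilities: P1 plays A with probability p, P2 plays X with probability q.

p = 0.7, q = 0.4286

Work:
Find probabilities that make opponent indifferent:
P2 chooses q to make P1 indifferent between A and B
P1 chooses p to make P2 indifferent between X and Y
Mixed NE: P1 plays (A: 0.7, B: 0.3), P2 plays (X: 0.4286, Y: 0.5714)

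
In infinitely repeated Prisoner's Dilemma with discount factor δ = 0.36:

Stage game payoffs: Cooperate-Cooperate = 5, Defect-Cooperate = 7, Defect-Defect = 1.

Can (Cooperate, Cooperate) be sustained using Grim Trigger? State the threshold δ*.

δ* = 0.3333; since δ = 0.36 ≥ 0.3333, cooperation can be sustained

Work:
For Grim Trigger:
Cooperate forever: 5/(1-δ)
Defect then punished: 7 + 1·δ/(1-δ)
Need: 5/(1-δ) ≥ 7 + 1·δ/(1-δ)
Solving: δ ≥ (T-R)/(T-P) = (7-5)/(7-1) = 0.3333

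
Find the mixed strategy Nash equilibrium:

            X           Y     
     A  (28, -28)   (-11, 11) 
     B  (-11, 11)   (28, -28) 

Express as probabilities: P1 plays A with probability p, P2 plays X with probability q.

p = 0.5, q = 0.5

Work:
Find probabilities that make opponent indifferent:
P2 chooses q to make P1 indifferent between A and B
P1 chooses p to make P2 indifferent between X and Y
Mixed NE: P1 plays (A: 0.5, B: 0.5), P2 plays (X: 0.5, Y: 0.5)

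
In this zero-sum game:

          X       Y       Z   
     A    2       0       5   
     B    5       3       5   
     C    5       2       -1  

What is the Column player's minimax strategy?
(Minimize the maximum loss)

Column should play Y, value = 3

Work:
Column player minimizes Row's maximum payoff:
Column X: max payoff to Row = 5
Column Y: max payoff to Row = 3
Column Z: max payoff to Row = 5
Minimum is 3, achieved by column Y.
Minimax strategy: Y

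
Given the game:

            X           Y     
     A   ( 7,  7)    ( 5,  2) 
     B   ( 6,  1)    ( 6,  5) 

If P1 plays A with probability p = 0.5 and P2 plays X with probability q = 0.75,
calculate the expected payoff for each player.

E[P1] = 6.25, E[P2] = 3.875

Work:
E[P1] = p·q·π₁(A,X) + p·(1-q)·π₁(A,Y) + (1-p)·q·π₁(B,X) + (1-p)·(1-q)·π₁(B,Y)
= 0.5·0.75·7 + 0.5·0.25·5 + 0.5·0.75·6 + 0.5·0.25·6
= 6.25

E[P2] = 3.875 (similar calculation)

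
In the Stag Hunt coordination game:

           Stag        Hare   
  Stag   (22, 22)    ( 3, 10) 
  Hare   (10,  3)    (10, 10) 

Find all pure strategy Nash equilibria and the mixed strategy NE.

Pure NE: (Stag, Stag) and (Hare, Hare); Mixed NE: p = 0.3684, q = 0.3684

Work:
Check pure NE:
(Stag, Stag): (22, 22) - no unilateral deviation beneficial
(Hare, Hare): (10, 10) - no unilateral deviation beneficial
Mixed NE: P1 plays Stag with p = 0.3684, P2 plays Stag with q = 0.3684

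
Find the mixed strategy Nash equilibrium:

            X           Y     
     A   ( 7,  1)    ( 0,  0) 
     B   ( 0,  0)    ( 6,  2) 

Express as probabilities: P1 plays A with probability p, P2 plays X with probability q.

p = 0.6667, q = 0.4615

Work:
Find probabilities that make opponent indifferent:
P2 chooses q to make P1 indifferent between A and B
P1 chooses p to make P2 indifferent between X and Y
Mixed NE: P1 plays (A: 0.6667, B: 0.3333), P2 plays (X: 0.4615, Y: 0.5385)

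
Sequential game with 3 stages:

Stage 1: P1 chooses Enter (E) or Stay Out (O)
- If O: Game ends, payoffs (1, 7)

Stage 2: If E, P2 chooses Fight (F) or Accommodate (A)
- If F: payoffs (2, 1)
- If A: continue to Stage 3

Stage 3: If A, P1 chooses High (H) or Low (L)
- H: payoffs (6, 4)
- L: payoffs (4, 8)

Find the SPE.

SPE: (E, A, H); Outcome (6, 4)

Work:
Stage 3: P1 chooses H (6 vs 4)
Stage 2: P2: F->1, A->4 (anticipating H). Choose A
Stage 1: P1: O->1, E->6 (anticipating A, H). Choose E
SPE path: E -> A -> H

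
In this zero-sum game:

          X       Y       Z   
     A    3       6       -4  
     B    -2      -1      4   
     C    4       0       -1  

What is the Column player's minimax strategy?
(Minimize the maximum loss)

Column should play X or Z (all achieve the minimum), value = 4

Work:
Column player minimizes Row's maximum payoff:
Column X: max payoff to Row = 4
Column Y: max payoff to Row = 6
Column Z: max payoff to Row = 4
Minimum is 4, achieved by columns X, Z (tied).
Each of X or Z is a minimax strategy.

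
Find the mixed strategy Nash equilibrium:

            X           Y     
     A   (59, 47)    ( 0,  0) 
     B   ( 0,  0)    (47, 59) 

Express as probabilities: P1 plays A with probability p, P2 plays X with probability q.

p = 0.5566, q = 0.4434

Work:
Find probabilities that make opponent indifferent:
P2 chooses q to make P1 indifferent between A and B
P1 chooses p to make P2 indifferent between X and Y
Mixed NE: P1 plays (A: 0.5566, B: 0.4434), P2 plays (X: 0.4434, Y: 0.5566)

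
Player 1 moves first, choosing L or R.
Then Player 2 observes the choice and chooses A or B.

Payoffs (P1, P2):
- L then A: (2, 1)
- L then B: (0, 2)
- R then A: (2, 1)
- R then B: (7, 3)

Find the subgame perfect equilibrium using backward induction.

P1 plays R, P2 plays B after L and B after R; Payoff (7, 3)

Work:
Backward induction:
After L: P2 chooses B → P1 gets 0
After R: P2 chooses B → P1 gets 7
P1 chooses R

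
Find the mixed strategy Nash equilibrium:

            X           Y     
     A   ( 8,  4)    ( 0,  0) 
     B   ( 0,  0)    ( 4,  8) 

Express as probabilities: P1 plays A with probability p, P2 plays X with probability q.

p = 0.6667, q = 0.3333

Work:
Find probabilities that make opponent indifferent:
P2 chooses q to make P1 indifferent between A and B
P1 chooses p to make P2 indifferent between X and Y
Mixed NE: P1 plays (A: 0.6667, B: 0.3333), P2 plays (X: 0.3333, Y: 0.6667)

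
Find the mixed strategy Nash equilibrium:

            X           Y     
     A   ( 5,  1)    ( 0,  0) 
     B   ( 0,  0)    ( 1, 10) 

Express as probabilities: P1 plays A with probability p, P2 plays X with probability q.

p = 0.9091, q = 0.1667

Work:
Find probabilities that make opponent indifferent:
P2 chooses q to make P1 indifferent between A and B
P1 chooses p to make P2 indifferent between X and Y
Mixed NE: P1 plays (A: 0.9091, B: 0.0909), P2 plays (X: 0.1667, Y: 0.8333)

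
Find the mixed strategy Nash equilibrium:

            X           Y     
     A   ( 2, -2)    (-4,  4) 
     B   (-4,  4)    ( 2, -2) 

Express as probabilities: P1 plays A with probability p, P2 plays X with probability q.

p = 0.5, q = 0.5

Work:
Find probabilities that make opponent indifferent:
P2 chooses q to make P1 indifferent between A and B
P1 chooses p to make P2 indifferent between X and Y
Mixed NE: P1 plays (A: 0.5, B: 0.5), P2 plays (X: 0.5, Y: 0.5)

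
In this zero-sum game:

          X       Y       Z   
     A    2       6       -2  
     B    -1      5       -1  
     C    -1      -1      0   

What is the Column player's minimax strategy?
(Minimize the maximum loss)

Column should play Z, value = 0

Work:
Column player minimizes Row's maximum payoff:
Column X: max payoff to Row = 2
Column Y: max payoff to Row = 6
Column Z: max payoff to Row = 0
Minimum is 0, achieved by column Z.
Minimax strategy: Z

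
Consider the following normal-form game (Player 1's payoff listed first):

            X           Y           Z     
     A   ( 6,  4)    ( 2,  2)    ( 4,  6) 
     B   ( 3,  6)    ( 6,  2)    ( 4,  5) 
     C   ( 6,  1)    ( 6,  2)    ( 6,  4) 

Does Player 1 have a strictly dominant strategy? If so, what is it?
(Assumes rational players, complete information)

No strictly dominant strategy exists for Player 1

Work:
A strategy strictly dominates another if it gives a strictly higher payoff against every opponent action. Compare each pair of P1's strategies column-by-column:
  A vs B: [6 vs 3, 2 vs 6, 4 vs 4] → A does not strictly dominate B (column Y: 2 ≤ 6)
  A vs C: [6 vs 6, 2 vs 6, 4 vs 6] → A does not strictly dominate C (column X: 6 ≤ 6)
  B vs A: [3 vs 6, 6 vs 2, 4 vs 4] → B does not strictly dominate A (column X: 3 ≤ 6)
  B vs C: [3 vs 6, 6 vs 6, 4 vs 6] → B does not strictly dominate C (column X: 3 ≤ 6)
  C vs A: [6 vs 6, 6 vs 2, 6 vs 4] → C does not strictly dominate A (column X: 6 ≤ 6)
  C vs B: [6 vs 3, 6 vs 6, 6 vs 4] → C does not strictly dominate B (column Y: 6 ≤ 6)
No single strategy strictly dominates all others → no strictly dominant strategy.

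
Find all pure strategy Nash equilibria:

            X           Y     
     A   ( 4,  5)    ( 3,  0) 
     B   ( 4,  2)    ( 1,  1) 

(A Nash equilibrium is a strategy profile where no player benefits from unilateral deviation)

Nash equilibrium: (A, X), (B, X)

Work:
Best responses:
  P1 vs X: payoffs [4, 4] → best response A/B (payoff 4)
  P1 vs Y: payoffs [3, 1] → best response A (payoff 3)
  P2 vs A: payoffs [5, 0] → best response X (payoff 5)
  P2 vs B: payoffs [2, 1] → best response X (payoff 2)
Mutual best responses: (A,X), (B,X) → Nash equilibria.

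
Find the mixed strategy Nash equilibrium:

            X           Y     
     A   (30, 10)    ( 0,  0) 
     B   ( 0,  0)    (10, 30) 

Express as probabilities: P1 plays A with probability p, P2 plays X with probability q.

p = 0.75, q = 0.25

Work:
Find probabilities that make opponent indifferent:
P2 chooses q to make P1 indifferent between A and B
P1 chooses p to make P2 indifferent between X and Y
Mixed NE: P1 plays (A: 0.75, B: 0.25), P2 plays (X: 0.25, Y: 0.75)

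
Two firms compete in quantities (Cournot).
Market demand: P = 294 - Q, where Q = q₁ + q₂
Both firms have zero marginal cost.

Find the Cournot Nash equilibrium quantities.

q₁* = q₂* = 98.0; P* = 98.0

Work:
Profit: π_i = P·q_i = (a - q_i - q_j)·q_i
FOC: ∂π_i/∂q_i = a - 2q_i - q_j = 0
Reaction function: q_i = (294 - q_j)/2
Symmetry: q* = 294/3 = 98.0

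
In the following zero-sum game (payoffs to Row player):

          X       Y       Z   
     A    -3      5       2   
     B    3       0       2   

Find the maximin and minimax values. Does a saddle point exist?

Maximin = 0, Minimax = 2, Saddle: False

Work:
Row minimums: [-3, 0] → maximin = 0
Column maximums: [3, 5, 2] → minimax = 2
No saddle point (maximin ≠ minimax). Mixed strategy needed.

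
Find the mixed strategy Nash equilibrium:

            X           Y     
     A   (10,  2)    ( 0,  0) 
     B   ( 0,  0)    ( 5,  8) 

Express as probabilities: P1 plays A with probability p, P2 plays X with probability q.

p = 0.8, q = 0.3333

Work:
Find probabilities that make opponent indifferent:
P2 chooses q to make P1 indifferent between A and B
P1 chooses p to make P2 indifferent between X and Y
Mixed NE: P1 plays (A: 0.8, B: 0.2), P2 plays (X: 0.3333, Y: 0.6667)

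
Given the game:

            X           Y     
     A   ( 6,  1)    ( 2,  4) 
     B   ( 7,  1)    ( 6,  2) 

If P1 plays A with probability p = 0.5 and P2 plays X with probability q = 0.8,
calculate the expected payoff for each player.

E[P1] = 6.0, E[P2] = 1.4

Work:
E[P1] = p·q·π₁(A,X) + p·(1-q)·π₁(A,Y) + (1-p)·q·π₁(B,X) + (1-p)·(1-q)·π₁(B,Y)
= 0.5·0.8·6 + 0.5·0.2·2 + 0.5·0.8·7 + 0.5·0.2·6
= 6.0

E[P2] = 1.4 (similar calculation)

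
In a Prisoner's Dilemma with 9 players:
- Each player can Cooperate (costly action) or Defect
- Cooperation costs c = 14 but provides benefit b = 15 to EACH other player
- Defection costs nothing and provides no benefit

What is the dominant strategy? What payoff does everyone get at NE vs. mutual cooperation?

Dominant: Defect; NE payoff = 0; Coop payoff = 106

Work:
Defect dominates (saves cost c = 14, benefit to others is external)
NE: All defect → everyone gets 0
If all cooperate: each receives (8)×15 - 14 = 106
Social dilemma: 106 > 0 but NE gives 0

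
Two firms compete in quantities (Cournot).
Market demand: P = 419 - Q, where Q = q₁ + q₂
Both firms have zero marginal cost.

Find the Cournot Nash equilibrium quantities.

q₁* = q₂* = 139.67; P* = 139.67

Work:
Profit: π_i = P·q_i = (a - q_i - q_j)·q_i
FOC: ∂π_i/∂q_i = a - 2q_i - q_j = 0
Reaction function: q_i = (419 - q_j)/2
Symmetry: q* = 419/3 = 139.67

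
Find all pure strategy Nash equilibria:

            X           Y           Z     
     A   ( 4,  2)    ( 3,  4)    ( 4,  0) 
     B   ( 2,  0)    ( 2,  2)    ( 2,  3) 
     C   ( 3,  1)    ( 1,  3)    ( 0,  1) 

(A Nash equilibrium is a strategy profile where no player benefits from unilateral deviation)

Nash equilibrium: (A, Y)

Work:
Best responses:
  P1 vs X: payoffs [4, 2, 3] → best response A (payoff 4)
  P1 vs Y: payoffs [3, 2, 1] → best response A (payoff 3)
  P1 vs Z: payoffs [4, 2, 0] → best response A (payoff 4)
  P2 vs A: payoffs [2, 4, 0] → best response Y (payoff 4)
  P2 vs B: payoffs [0, 2, 3] → best response Z (payoff 3)
  P2 vs C: payoffs [1, 3, 1] → best response Y (payoff 3)
Mutual best responses: (A,Y) → Nash equilibria.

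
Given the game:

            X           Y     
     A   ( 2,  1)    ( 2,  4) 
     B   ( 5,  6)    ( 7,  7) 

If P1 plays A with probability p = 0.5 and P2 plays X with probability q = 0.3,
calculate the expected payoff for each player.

E[P1] = 4.2, E[P2] = 4.9

Work:
E[P1] = p·q·π₁(A,X) + p·(1-q)·π₁(A,Y) + (1-p)·q·π₁(B,X) + (1-p)·(1-q)·π₁(B,Y)
= 0.5·0.3·2 + 0.5·0.7·2 + 0.5·0.3·5 + 0.5·0.7·7
= 4.2

E[P2] = 4.9 (similar calculation)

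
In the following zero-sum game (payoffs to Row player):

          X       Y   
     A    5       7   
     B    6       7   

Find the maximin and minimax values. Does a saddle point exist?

Maximin = 6, Minimax = 6, Saddle: True

Work:
Row minimums: [5, 6] → maximin = 6
Column maximums: [6, 7] → minimax = 6
Saddle point exists! Game value = 6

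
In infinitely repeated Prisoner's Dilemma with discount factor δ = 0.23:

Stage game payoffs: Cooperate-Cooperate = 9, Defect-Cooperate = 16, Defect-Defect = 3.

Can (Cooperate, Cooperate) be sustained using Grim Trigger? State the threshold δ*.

δ* = 0.5385; since δ = 0.23 < 0.5385, cooperation cannot be sustained

Work:
For Grim Trigger:
Cooperate forever: 9/(1-δ)
Defect then punished: 16 + 3·δ/(1-δ)
Need: 9/(1-δ) ≥ 16 + 3·δ/(1-δ)
Solving: δ ≥ (T-R)/(T-P) = (16-9)/(16-3) = 0.5385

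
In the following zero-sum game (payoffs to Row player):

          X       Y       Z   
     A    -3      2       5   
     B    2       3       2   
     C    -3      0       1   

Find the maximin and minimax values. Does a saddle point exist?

Maximin = 2, Minimax = 2, Saddle: True

Work:
Row minimums: [-3, 2, -3] → maximin = 2
Column maximums: [2, 3, 5] → minimax = 2
Saddle point exists! Game value = 2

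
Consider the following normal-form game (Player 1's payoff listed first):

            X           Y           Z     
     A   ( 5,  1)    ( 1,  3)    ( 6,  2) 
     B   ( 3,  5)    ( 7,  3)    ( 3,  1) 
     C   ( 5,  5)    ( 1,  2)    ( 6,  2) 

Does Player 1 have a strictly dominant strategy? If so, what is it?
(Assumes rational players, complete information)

No strictly dominant strategy exists for Player 1

Work:
A strategy strictly dominates another if it gives a strictly higher payoff against every opponent action. Compare each pair of P1's strategies column-by-column:
  A vs B: [5 vs 3, 1 vs 7, 6 vs 3] → A does not strictly dominate B (column Y: 1 ≤ 7)
  A vs C: [5 vs 5, 1 vs 1, 6 vs 6] → A does not strictly dominate C (column X: 5 ≤ 5)
  B vs A: [3 vs 5, 7 vs 1, 3 vs 6] → B does not strictly dominate A (column X: 3 ≤ 5)
  B vs C: [3 vs 5, 7 vs 1, 3 vs 6] → B does not strictly dominate C (column X: 3 ≤ 5)
  C vs A: [5 vs 5, 1 vs 1, 6 vs 6] → C does not strictly dominate A (column X: 5 ≤ 5)
  C vs B: [5 vs 3, 1 vs 7, 6 vs 3] → C does not strictly dominate B (column Y: 1 ≤ 7)
No single strategy strictly dominates all others → no strictly dominant strategy.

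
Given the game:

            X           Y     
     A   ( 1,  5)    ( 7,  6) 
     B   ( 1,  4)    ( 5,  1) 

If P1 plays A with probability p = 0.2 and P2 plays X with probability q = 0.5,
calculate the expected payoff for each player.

E[P1] = 3.2, E[P2] = 3.1

Work:
E[P1] = p·q·π₁(A,X) + p·(1-q)·π₁(A,Y) + (1-p)·q·π₁(B,X) + (1-p)·(1-q)·π₁(B,Y)
= 0.2·0.5·1 + 0.2·0.5·7 + 0.8·0.5·1 + 0.8·0.5·5
= 3.2

E[P2] = 3.1 (similar calculation)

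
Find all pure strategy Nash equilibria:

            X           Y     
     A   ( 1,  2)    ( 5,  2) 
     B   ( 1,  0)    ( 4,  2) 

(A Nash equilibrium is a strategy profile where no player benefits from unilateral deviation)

Nash equilibrium: (A, X), (A, Y)

Work:
Best responses:
  P1 vs X: payoffs [1, 1] → best response A/B (payoff 1)
  P1 vs Y: payoffs [5, 4] → best response A (payoff 5)
  P2 vs A: payoffs [2, 2] → best response X/Y (payoff 2)
  P2 vs B: payoffs [0, 2] → best response Y (payoff 2)
Mutual best responses: (A,X), (A,Y) → Nash equilibria.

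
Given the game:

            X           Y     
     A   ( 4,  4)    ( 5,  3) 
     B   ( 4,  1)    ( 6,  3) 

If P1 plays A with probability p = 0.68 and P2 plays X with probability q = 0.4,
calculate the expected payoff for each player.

E[P1] = 4.792, E[P2] = 3.016

Work:
E[P1] = p·q·π₁(A,X) + p·(1-q)·π₁(A,Y) + (1-p)·q·π₁(B,X) + (1-p)·(1-q)·π₁(B,Y)
= 0.68·0.4·4 + 0.68·0.6·5 + 0.32·0.4·4 + 0.32·0.6·6
= 4.792

E[P2] = 3.016 (similar calculation)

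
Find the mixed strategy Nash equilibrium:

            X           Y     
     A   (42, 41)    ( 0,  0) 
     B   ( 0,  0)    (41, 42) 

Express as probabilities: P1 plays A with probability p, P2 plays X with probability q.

p = 0.506, q = 0.494

Work:
Find probabilities that make opponent indifferent:
P2 chooses q to make P1 indifferent between A and B
P1 chooses p to make P2 indifferent between X and Y
Mixed NE: P1 plays (A: 0.506, B: 0.494), P2 plays (X: 0.494, Y: 0.506)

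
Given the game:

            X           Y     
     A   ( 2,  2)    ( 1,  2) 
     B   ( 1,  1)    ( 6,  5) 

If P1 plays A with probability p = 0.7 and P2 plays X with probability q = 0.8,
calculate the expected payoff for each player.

E[P1] = 1.86, E[P2] = 1.94

Work:
E[P1] = p·q·π₁(A,X) + p·(1-q)·π₁(A,Y) + (1-p)·q·π₁(B,X) + (1-p)·(1-q)·π₁(B,Y)
= 0.7·0.8·2 + 0.7·0.2·1 + 0.3·0.8·1 + 0.3·0.2·6
= 1.86

E[P2] = 1.94 (similar calculation)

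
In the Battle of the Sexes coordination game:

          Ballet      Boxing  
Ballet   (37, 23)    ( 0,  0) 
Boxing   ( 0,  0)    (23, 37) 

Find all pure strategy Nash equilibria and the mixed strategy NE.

Pure NE: (Ballet, Ballet) and (Boxing, Boxing); Mixed NE: p = 0.6167, q = 0.3833

Work:
Check pure NE:
(Ballet, Ballet): (37, 23) - no unilateral deviation beneficial
(Boxing, Boxing): (23, 37) - no unilateral deviation beneficial
Mixed NE: P1 plays Ballet with p = 0.6167, P2 plays Ballet with q = 0.3833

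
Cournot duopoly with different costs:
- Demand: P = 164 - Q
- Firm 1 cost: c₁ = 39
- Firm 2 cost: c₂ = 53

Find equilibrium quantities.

q₁* = 46.33, q₂* = 32.33

Work:
Reaction: q₁ = (164 - 39 - q₂)/2
Reaction: q₂ = (164 - 53 - q₁)/2
Solve simultaneously:
q₁* = (164 - 2×39 + 53)/3 = 46.33
q₂* = (164 - 2×53 + 39)/3 = 32.33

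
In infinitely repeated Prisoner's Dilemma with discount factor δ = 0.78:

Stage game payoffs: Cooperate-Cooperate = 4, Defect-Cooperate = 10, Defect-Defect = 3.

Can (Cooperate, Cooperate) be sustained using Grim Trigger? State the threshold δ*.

δ* = 0.8571; since δ = 0.78 < 0.8571, cooperation cannot be sustained

Work:
For Grim Trigger:
Cooperate forever: 4/(1-δ)
Defect then punished: 10 + 3·δ/(1-δ)
Need: 4/(1-δ) ≥ 10 + 3·δ/(1-δ)
Solving: δ ≥ (T-R)/(T-P) = (10-4)/(10-3) = 0.8571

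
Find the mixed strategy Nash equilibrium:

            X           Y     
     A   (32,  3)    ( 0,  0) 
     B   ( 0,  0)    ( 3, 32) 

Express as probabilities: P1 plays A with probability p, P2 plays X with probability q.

p = 0.9143, q = 0.0857

Work:
Find probabilities that make opponent indifferent:
P2 chooses q to make P1 indifferent between A and B
P1 chooses p to make P2 indifferent between X and Y
Mixed NE: P1 plays (A: 0.9143, B: 0.0857), P2 plays (X: 0.0857, Y: 0.9143)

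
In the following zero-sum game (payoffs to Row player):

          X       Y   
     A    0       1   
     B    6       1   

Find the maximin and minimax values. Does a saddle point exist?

Maximin = 1, Minimax = 1, Saddle: True

Work:
Row minimums: [0, 1] → maximin = 1
Column maximums: [6, 1] → minimax = 1
Saddle point exists! Game value = 1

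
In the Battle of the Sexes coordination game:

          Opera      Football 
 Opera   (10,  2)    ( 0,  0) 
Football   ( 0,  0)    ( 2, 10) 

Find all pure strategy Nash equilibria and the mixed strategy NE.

Pure NE: (Opera, Opera) and (Football, Football); Mixed NE: p = 0.8333, q = 0.1667

Work:
Check pure NE:
(Opera, Opera): (10, 2) - no unilateral deviation beneficial
(Football, Football): (2, 10) - no unilateral deviation beneficial
Mixed NE: P1 plays Opera with p = 0.8333, P2 plays Opera with q = 0.1667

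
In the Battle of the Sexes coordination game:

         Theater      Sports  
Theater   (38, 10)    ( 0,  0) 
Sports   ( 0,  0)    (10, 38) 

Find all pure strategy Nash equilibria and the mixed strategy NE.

Pure NE: (Theater, Theater) and (Sports, Sports); Mixed NE: p = 0.7917, q = 0.2083

Work:
Check pure NE:
(Theater, Theater): (38, 10) - no unilateral deviation beneficial
(Sports, Sports): (10, 38) - no unilateral deviation beneficial
Mixed NE: P1 plays Theater with p = 0.7917, P2 plays Theater with q = 0.2083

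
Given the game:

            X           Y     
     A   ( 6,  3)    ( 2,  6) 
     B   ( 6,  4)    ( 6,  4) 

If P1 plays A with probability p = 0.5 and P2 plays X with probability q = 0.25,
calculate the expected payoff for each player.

E[P1] = 4.5, E[P2] = 4.625

Work:
E[P1] = p·q·π₁(A,X) + p·(1-q)·π₁(A,Y) + (1-p)·q·π₁(B,X) + (1-p)·(1-q)·π₁(B,Y)
= 0.5·0.25·6 + 0.5·0.75·2 + 0.5·0.25·6 + 0.5·0.75·6
= 4.5

E[P2] = 4.625 (similar calculation)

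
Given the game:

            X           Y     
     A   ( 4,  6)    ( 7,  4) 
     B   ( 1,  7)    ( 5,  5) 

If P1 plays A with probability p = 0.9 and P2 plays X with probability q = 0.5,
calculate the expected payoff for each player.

E[P1] = 5.25, E[P2] = 5.1

Work:
E[P1] = p·q·π₁(A,X) + p·(1-q)·π₁(A,Y) + (1-p)·q·π₁(B,X) + (1-p)·(1-q)·π₁(B,Y)
= 0.9·0.5·4 + 0.9·0.5·7 + 0.1·0.5·1 + 0.1·0.5·5
= 5.25

E[P2] = 5.1 (similar calculation)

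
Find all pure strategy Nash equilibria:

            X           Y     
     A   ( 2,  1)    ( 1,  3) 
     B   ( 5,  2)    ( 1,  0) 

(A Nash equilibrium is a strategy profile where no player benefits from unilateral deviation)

Nash equilibrium: (A, Y), (B, X)

Work:
Best responses:
  P1 vs X: payoffs [2, 5] → best response B (payoff 5)
  P1 vs Y: payoffs [1, 1] → best response A/B (payoff 1)
  P2 vs A: payoffs [1, 3] → best response Y (payoff 3)
  P2 vs B: payoffs [2, 0] → best response X (payoff 2)
Mutual best responses: (A,Y), (B,X) → Nash equilibria.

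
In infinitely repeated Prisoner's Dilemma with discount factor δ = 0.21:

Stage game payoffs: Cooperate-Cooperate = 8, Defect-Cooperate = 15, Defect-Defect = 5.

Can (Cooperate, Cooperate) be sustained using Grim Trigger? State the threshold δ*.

δ* = 0.7; since δ = 0.21 < 0.7, cooperation cannot be sustained

Work:
For Grim Trigger:
Cooperate forever: 8/(1-δ)
Defect then punished: 15 + 5·δ/(1-δ)
Need: 8/(1-δ) ≥ 15 + 5·δ/(1-δ)
Solving: δ ≥ (T-R)/(T-P) = (15-8)/(15-5) = 0.7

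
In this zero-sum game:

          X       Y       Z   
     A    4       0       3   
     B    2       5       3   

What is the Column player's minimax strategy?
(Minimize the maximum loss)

Column should play Z, value = 3

Work:
Column player minimizes Row's maximum payoff:
Column X: max payoff to Row = 4
Column Y: max payoff to Row = 5
Column Z: max payoff to Row = 3
Minimum is 3, achieved by column Z.
Minimax strategy: Z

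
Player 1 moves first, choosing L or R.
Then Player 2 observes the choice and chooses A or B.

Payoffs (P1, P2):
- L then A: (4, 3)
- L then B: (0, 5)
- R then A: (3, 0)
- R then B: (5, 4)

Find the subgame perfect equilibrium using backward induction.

P1 plays R, P2 plays B after L and B after R; Payoff (5, 4)

Work:
Backward induction:
After L: P2 chooses B → P1 gets 0
After R: P2 chooses B → P1 gets 5
P1 chooses R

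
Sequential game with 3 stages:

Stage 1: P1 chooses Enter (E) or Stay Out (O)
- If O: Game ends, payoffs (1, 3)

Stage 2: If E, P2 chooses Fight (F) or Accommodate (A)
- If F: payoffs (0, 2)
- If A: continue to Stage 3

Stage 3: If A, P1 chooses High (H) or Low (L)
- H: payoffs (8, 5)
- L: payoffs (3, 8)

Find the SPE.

SPE: (E, A, H); Outcome (8, 5)

Work:
Stage 3: P1 chooses H (8 vs 3)
Stage 2: P2: F->2, A->5 (anticipating H). Choose A
Stage 1: P1: O->1, E->8 (anticipating A, H). Choose E
SPE path: E -> A -> H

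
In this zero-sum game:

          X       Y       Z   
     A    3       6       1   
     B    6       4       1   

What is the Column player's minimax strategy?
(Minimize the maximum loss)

Column should play Z, value = 1

Work:
Column player minimizes Row's maximum payoff:
Column X: max payoff to Row = 6
Column Y: max payoff to Row = 6
Column Z: max payoff to Row = 1
Minimum is 1, achieved by column Z.
Minimax strategy: Z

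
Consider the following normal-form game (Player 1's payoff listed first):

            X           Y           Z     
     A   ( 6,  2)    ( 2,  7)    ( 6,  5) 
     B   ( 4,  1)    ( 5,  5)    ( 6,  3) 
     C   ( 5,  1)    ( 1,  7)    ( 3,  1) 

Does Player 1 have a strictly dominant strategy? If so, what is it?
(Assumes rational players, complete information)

No strictly dominant strategy exists for Player 1

Work:
A strategy strictly dominates another if it gives a strictly higher payoff against every opponent action. Compare each pair of P1's strategies column-by-column:
  A vs B: [6 vs 4, 2 vs 5, 6 vs 6] → A does not strictly dominate B (column Y: 2 ≤ 5)
  A vs C: [6 vs 5, 2 vs 1, 6 vs 3] → A strictly dominates C
  B vs A: [4 vs 6, 5 vs 2, 6 vs 6] → B does not strictly dominate A (column X: 4 ≤ 6)
  B vs C: [4 vs 5, 5 vs 1, 6 vs 3] → B does not strictly dominate C (column X: 4 ≤ 5)
  C vs A: [5 vs 6, 1 vs 2, 3 vs 6] → C does not strictly dominate A (column X: 5 ≤ 6)
  C vs B: [5 vs 4, 1 vs 5, 3 vs 6] → C does not strictly dominate B (column Y: 1 ≤ 5)
No single strategy strictly dominates all others → no strictly dominant strategy.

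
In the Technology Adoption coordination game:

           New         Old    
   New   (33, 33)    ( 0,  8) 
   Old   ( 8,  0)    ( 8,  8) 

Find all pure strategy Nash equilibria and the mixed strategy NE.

Pure NE: (New, New) and (Old, Old); Mixed NE: p = 0.2424, q = 0.2424

Work:
Check pure NE:
(New, New): (33, 33) - no unilateral deviation beneficial
(Old, Old): (8, 8) - no unilateral deviation beneficial
Mixed NE: P1 plays New with p = 0.2424, P2 plays New with q = 0.2424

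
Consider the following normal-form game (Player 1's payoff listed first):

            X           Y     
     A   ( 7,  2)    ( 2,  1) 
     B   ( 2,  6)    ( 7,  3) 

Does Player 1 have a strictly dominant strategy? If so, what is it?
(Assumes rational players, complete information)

No strictly dominant strategy exists for Player 1

Work:
A strategy strictly dominates another if it gives a strictly higher payoff against every opponent action. Compare each pair of P1's strategies column-by-column:
  A vs B: [7 vs 2, 2 vs 7] → A does not strictly dominate B (column Y: 2 ≤ 7)
  B vs A: [2 vs 7, 7 vs 2] → B does not strictly dominate A (column X: 2 ≤ 7)
No single strategy strictly dominates all others → no strictly dominant strategy.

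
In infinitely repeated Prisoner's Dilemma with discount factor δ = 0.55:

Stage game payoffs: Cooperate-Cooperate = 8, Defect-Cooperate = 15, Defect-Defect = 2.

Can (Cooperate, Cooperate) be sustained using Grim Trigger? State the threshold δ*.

δ* = 0.5385; since δ = 0.55 ≥ 0.5385, cooperation can be sustained

Work:
For Grim Trigger:
Cooperate forever: 8/(1-δ)
Defect then punished: 15 + 2·δ/(1-δ)
Need: 8/(1-δ) ≥ 15 + 2·δ/(1-δ)
Solving: δ ≥ (T-R)/(T-P) = (15-8)/(15-2) = 0.5385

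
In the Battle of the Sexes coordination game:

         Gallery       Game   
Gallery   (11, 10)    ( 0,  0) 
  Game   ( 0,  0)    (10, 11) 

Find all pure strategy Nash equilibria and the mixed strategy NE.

Pure NE: (Gallery, Gallery) and (Game, Game); Mixed NE: p = 0.5238, q = 0.4762

Work:
Check pure NE:
(Gallery, Gallery): (11, 10) - no unilateral deviation beneficial
(Game, Game): (10, 11) - no unilateral deviation beneficial
Mixed NE: P1 plays Gallery with p = 0.5238, P2 plays Gallery with q = 0.4762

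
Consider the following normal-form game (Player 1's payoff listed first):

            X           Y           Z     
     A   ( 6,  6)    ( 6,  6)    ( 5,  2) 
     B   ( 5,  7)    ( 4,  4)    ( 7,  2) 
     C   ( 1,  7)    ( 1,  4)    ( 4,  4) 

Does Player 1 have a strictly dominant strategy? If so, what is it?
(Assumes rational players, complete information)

No strictly dominant strategy exists for Player 1

Work:
A strategy strictly dominates another if it gives a strictly higher payoff against every opponent action. Compare each pair of P1's strategies column-by-column:
  A vs B: [6 vs 5, 6 vs 4, 5 vs 7] → A does not strictly dominate B (column Z: 5 ≤ 7)
  A vs C: [6 vs 1, 6 vs 1, 5 vs 4] → A strictly dominates C
  B vs A: [5 vs 6, 4 vs 6, 7 vs 5] → B does not strictly dominate A (column X: 5 ≤ 6)
  B vs C: [5 vs 1, 4 vs 1, 7 vs 4] → B strictly dominates C
  C vs A: [1 vs 6, 1 vs 6, 4 vs 5] → C does not strictly dominate A (column X: 1 ≤ 6)
  C vs B: [1 vs 5, 1 vs 4, 4 vs 7] → C does not strictly dominate B (column X: 1 ≤ 5)
No single strategy strictly dominates all others → no strictly dominant strategy.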